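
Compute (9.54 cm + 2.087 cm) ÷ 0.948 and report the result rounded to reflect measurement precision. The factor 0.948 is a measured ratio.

9.54 cm + 2.087 cm = 11.627 cm; the sum is limited to 2 decimal places (4 s.f.).
Carrying full precision, 11.627 ÷ 0.948 = 12.2647679325… cm; 0.948 has 3 s.f., so the result keeps min(4, 3) = 3 s.f.
Rounded to 3 significant figures: 12.3 cm.

12.3 cm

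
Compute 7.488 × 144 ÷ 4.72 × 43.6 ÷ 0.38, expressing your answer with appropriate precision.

2.6 × 10⁴

7.488 × 144 ÷ 4.72 × 43.6 ÷ 0.38 = 26211.3398751…
Multiplication/division keeps the fewest significant figures: 7.488 → 4 s.f., 144 → 3 s.f., 4.72 → 3 s.f., 43.6 → 3 s.f., 0.38 → 2 s.f.; limit is 2.
Rounded to 2 significant figures: 2.6 × 10⁴.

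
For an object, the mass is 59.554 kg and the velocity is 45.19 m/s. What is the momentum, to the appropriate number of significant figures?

momentum = 59.554 kg × 45.19 m/s = 2691.24526 kg·m/s.
59.554 has 5 significant figures; 45.19 has 4.
Division/multiplication keeps the fewest: 4 significant figures.
Rounded: 2691 kg·m/s.

2691 kg·m/s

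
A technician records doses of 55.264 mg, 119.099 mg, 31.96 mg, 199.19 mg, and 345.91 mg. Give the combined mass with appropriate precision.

751.42 mg

55.264 mg + 119.099 mg + 31.96 mg + 199.19 mg + 345.91 mg = 751.423 mg.
Addition/subtraction keeps the fewest decimal places: 55.264 → 3 decimal places, 119.099 → 3 decimal places, 31.96 → 2 decimal places, 199.19 → 2 decimal places, 345.91 → 2 decimal places; limit is 2.
Rounded to 2 decimal places: 751.42 mg.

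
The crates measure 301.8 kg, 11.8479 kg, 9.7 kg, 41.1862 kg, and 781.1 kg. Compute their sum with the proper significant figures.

301.8 kg + 11.8479 kg + 9.7 kg + 41.1862 kg + 781.1 kg = 1145.6341 kg.
Addition/subtraction keeps the fewest decimal places: 301.8 → 1 decimal place, 11.8479 → 4 decimal places, 9.7 → 1 decimal place, 41.1862 → 4 decimal places, 781.1 → 1 decimal place; limit is 1.
Rounded to 1 decimal place: 1145.6 kg.

1145.6 kg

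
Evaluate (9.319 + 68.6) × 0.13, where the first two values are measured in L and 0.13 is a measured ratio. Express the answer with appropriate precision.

10. L

9.319 L + 68.6 L = 77.919 L; the sum is limited to 1 decimal place (3 s.f.).
Carrying full precision, 77.919 × 0.13 = 10.12947 L; 0.13 has 2 s.f., so the result keeps min(3, 2) = 2 s.f.
Rounded to 2 significant figures: 10. L.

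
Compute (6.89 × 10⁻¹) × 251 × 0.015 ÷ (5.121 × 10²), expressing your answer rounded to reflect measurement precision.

0.0051

(6.89 × 10⁻¹) × 251 × 0.015 ÷ (5.121 × 10²) = 0.00506558289397…
Multiplication/division keeps the fewest significant figures: 6.89 × 10⁻¹ → 3 s.f., 251 → 3 s.f., 0.015 → 2 s.f., 5.121 × 10² → 4 s.f.; limit is 2.
Rounded to 2 significant figures: 0.0051.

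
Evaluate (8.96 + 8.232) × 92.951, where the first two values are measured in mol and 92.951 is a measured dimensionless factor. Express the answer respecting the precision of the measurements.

8.96 mol + 8.232 mol = 17.192 mol; the sum is limited to 2 decimal places (4 s.f.).
Carrying full precision, 17.192 × 92.951 = 1598.013592 mol; 92.951 has 5 s.f., so the result keeps min(4, 5) = 4 s.f.
Rounded to 4 significant figures: 1598 mol.

1598 mol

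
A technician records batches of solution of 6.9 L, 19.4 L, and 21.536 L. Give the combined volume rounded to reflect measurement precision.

47.8 L

6.9 L + 19.4 L + 21.536 L = 47.836 L.
Addition/subtraction keeps the fewest decimal places: 6.9 → 1 decimal place, 19.4 → 1 decimal place, 21.536 → 3 decimal places; limit is 1.
Rounded to 1 decimal place: 47.8 L.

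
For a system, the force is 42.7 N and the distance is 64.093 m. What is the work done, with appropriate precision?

2.74 × 10³ J

work done = 42.7 N × 64.093 m = 2736.7711 J.
42.7 has 3 significant figures; 64.093 has 5.
Division/multiplication keeps the fewest: 3 significant figures.
Rounded: 2.74 × 10³ J.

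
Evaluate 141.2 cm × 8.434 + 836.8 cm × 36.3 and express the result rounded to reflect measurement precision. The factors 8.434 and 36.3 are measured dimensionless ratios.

3.16 × 10⁴ cm

141.2 × 8.434 = 1190.8808 → 1191 cm (4 s.f., last digit at the 10^0 place).
836.8 × 36.3 = 30375.84 → 3.04 × 10⁴ cm (3 s.f., last digit at the 10^2 place).
Sum: 31566.7208 cm; keep the coarser place, 10^2.
Result: 3.16 × 10⁴ cm.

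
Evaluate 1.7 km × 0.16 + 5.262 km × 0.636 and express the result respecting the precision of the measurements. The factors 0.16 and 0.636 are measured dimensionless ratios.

1.7 × 0.16 = 0.272 → 0.27 km (2 s.f., last digit at the 10^-2 place).
5.262 × 0.636 = 3.346632 → 3.35 km (3 s.f., last digit at the 10^-2 place).
Sum: 3.618632 km; keep the coarser place, 10^-2.
Result: 3.62 km.

3.62 km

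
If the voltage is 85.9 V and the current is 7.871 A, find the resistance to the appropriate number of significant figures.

10.9 Ω

resistance = 85.9 V ÷ 7.871 A = 10.9134798628… Ω.
85.9 has 3 significant figures; 7.871 has 4.
Division/multiplication keeps the fewest: 3 significant figures.
Rounded: 10.9 Ω.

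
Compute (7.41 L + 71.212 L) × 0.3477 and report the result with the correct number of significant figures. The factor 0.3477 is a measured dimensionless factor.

7.41 L + 71.212 L = 78.622 L; the sum is limited to 2 decimal places (4 s.f.).
Carrying full precision, 78.622 × 0.3477 = 27.3368694 L; 0.3477 has 4 s.f., so the result keeps min(4, 4) = 4 s.f.
Rounded to 4 significant figures: 27.34 L.

27.34 L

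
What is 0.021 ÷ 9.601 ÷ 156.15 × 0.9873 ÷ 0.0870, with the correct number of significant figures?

0.021 ÷ 9.601 ÷ 156.15 × 0.9873 ÷ 0.0870 = 0.000158961049295…
Multiplication/division keeps the fewest significant figures: 0.021 → 2 s.f., 9.601 → 4 s.f., 156.15 → 5 s.f., 0.9873 → 4 s.f., 0.0870 → 3 s.f.; limit is 2.
Rounded to 2 significant figures: 1.6 × 10⁻⁴.

1.6 × 10⁻⁴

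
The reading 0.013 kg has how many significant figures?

2

0.013: leading zeros are not significant.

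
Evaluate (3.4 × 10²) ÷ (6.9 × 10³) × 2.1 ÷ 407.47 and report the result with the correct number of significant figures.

2.5 × 10⁻⁴

(3.4 × 10²) ÷ (6.9 × 10³) × 2.1 ÷ 407.47 = 0.000253953078434…
Multiplication/division keeps the fewest significant figures: 3.4 × 10² → 2 s.f., 6.9 × 10³ → 2 s.f., 2.1 → 2 s.f., 407.47 → 5 s.f.; limit is 2.
Rounded to 2 significant figures: 2.5 × 10⁻⁴.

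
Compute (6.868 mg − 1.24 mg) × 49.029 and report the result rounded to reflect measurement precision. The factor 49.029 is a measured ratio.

6.868 mg − 1.24 mg = 5.628 mg; the difference is limited to 2 decimal places (3 s.f.).
Carrying full precision, 5.628 × 49.029 = 275.935212 mg; 49.029 has 5 s.f., so the result keeps min(3, 5) = 3 s.f.
Rounded to 3 significant figures: 276 mg.

276 mg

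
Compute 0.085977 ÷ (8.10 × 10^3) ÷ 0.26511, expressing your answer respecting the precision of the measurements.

0.085977 ÷ (8.10 × 10^3) ÷ 0.26511 = 0.0000400378878369…
Multiplication/division keeps the fewest significant figures: 0.085977 → 5 s.f., 8.10 × 10^3 → 3 s.f., 0.26511 → 5 s.f.; limit is 3.
Rounded to 3 significant figures: 4.00 × 10^-5.

4.00 × 10^-5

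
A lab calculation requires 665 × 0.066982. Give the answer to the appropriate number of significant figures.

44.5

665 × 0.066982 = 44.54303
Multiplication/division keeps the fewest significant figures: 665 → 3 s.f., 0.066982 → 5 s.f.; limit is 3.
Rounded to 3 significant figures: 44.5.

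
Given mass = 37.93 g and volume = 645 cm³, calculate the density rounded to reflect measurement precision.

0.0588 g/cm³

density = 37.93 g ÷ 645 cm³ = 0.0588062015504… g/cm³.
37.93 has 4 significant figures; 645 has 3.
Division/multiplication keeps the fewest: 3 significant figures.
Rounded: 0.0588 g/cm³.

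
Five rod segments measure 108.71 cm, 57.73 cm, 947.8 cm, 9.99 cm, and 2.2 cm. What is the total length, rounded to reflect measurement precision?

1126.4 cm

108.71 cm + 57.73 cm + 947.8 cm + 9.99 cm + 2.2 cm = 1126.43 cm.
Addition/subtraction keeps the fewest decimal places: 108.71 → 2 decimal places, 57.73 → 2 decimal places, 947.8 → 1 decimal place, 9.99 → 2 decimal places, 2.2 → 1 decimal place; limit is 1.
Rounded to 1 decimal place: 1126.4 cm.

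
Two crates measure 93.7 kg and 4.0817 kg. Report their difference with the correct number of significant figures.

93.7 kg − 4.0817 kg = 89.6183 kg.
Addition/subtraction keeps the fewest decimal places: 93.7 → 1 decimal place, 4.0817 → 4 decimal places; limit is 1.
Rounded to 1 decimal place: 89.6 kg.

89.6 kg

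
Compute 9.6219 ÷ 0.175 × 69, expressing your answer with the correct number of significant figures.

9.6219 ÷ 0.175 × 69 = 3793.77771429…
Multiplication/division keeps the fewest significant figures: 9.6219 → 5 s.f., 0.175 → 3 s.f., 69 → 2 s.f.; limit is 2.
Rounded to 2 significant figures: 3.8 × 10³.

3.8 × 10³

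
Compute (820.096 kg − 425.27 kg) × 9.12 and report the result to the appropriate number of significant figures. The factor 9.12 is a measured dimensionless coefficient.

820.096 kg − 425.27 kg = 394.826 kg; the difference is limited to 2 decimal places (5 s.f.).
Carrying full precision, 394.826 × 9.12 = 3600.81312 kg; 9.12 has 3 s.f., so the result keeps min(5, 3) = 3 s.f.
Rounded to 3 significant figures: 3.60 × 10^3 kg.

3.60 × 10^3 kg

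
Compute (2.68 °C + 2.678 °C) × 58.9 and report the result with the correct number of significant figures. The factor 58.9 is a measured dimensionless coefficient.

2.68 °C + 2.678 °C = 5.358 °C; the sum is limited to 2 decimal places (3 s.f.).
Carrying full precision, 5.358 × 58.9 = 315.5862 °C; 58.9 has 3 s.f., so the result keeps min(3, 3) = 3 s.f.
Rounded to 3 significant figures: 316 °C.

316 °C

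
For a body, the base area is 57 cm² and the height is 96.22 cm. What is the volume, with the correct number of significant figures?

volume = 57 cm² × 96.22 cm = 5484.54 cm³.
57 has 2 significant figures; 96.22 has 4.
Division/multiplication keeps the fewest: 2 significant figures.
Rounded: 5.5 × 10^3 cm³.

5.5 × 10^3 cm³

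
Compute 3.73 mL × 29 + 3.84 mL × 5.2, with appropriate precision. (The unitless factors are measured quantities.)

1.3 × 10² mL

3.73 × 29 = 108.17 → 1.1 × 10² mL (2 s.f., last digit at the 10^1 place).
3.84 × 5.2 = 19.968 → 2.0 × 10¹ mL (2 s.f., last digit at the 10^0 place).
Sum: 128.138 mL; keep the coarser place, 10^1.
Result: 1.3 × 10² mL.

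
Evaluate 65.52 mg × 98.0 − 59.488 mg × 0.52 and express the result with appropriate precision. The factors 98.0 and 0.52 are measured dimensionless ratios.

6.39 × 10^3 mg

65.52 × 98.0 = 6420.96 → 6.42 × 10^3 mg (3 s.f., last digit at the 10^1 place).
59.488 × 0.52 = 30.93376 → 31 mg (2 s.f., last digit at the 10^0 place).
Difference: 6390.02624 mg; keep the coarser place, 10^1.
Result: 6.39 × 10^3 mg.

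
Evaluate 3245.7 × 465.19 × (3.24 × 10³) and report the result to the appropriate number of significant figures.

4.89 × 10⁹

3245.7 × 465.19 × (3.24 × 10³) = 4.89196967292 × 10^9
Multiplication/division keeps the fewest significant figures: 3245.7 → 5 s.f., 465.19 → 5 s.f., 3.24 × 10³ → 3 s.f.; limit is 3.
Rounded to 3 significant figures: 4.89 × 10⁹.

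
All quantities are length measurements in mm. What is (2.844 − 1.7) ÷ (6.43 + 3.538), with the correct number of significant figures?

0.11

2.844 − 1.7 = 1.144, limited to 1 d.p. → 2 s.f.; 6.43 + 3.538 = 9.968, limited to 2 d.p. → 3 s.f.
Carrying full precision, 1.144 ÷ 9.968 = 0.114767255217…; keep min(2, 3) = 2 s.f.
Rounded to 2 significant figures: 0.11.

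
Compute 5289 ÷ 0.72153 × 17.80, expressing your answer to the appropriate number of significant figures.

1.305 × 10^5

5289 ÷ 0.72153 × 17.80 = 130478.56638…
Multiplication/division keeps the fewest significant figures: 5289 → 4 s.f., 0.72153 → 5 s.f., 17.80 → 4 s.f.; limit is 4.
Rounded to 4 significant figures: 1.305 × 10^5.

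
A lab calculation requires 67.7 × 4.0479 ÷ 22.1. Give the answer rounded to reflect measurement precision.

67.7 × 4.0479 ÷ 22.1 = 12.4001280543…
Multiplication/division keeps the fewest significant figures: 67.7 → 3 s.f., 4.0479 → 5 s.f., 22.1 → 3 s.f.; limit is 3.
Rounded to 3 significant figures: 12.4.

12.4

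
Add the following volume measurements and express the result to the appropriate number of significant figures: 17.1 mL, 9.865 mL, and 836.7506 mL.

8.637 × 10^2 mL

17.1 mL + 9.865 mL + 836.7506 mL = 863.7156 mL.
Addition/subtraction keeps the fewest decimal places: 17.1 → 1 decimal place, 9.865 → 3 decimal places, 836.7506 → 4 decimal places; limit is 1.
Rounded to 1 decimal place: 8.637 × 10^2 mL.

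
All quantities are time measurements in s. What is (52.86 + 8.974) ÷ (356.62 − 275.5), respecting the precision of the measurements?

0.762

52.86 + 8.974 = 61.834, limited to 2 d.p. → 4 s.f.; 356.62 − 275.5 = 81.12, limited to 1 d.p. → 3 s.f.
Carrying full precision, 61.834 ÷ 81.12 = 0.762253451677…; keep min(4, 3) = 3 s.f.
Rounded to 3 significant figures: 0.762.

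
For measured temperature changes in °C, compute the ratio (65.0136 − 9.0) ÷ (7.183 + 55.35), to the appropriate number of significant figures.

0.896

65.0136 − 9.0 = 56.0136, limited to 1 d.p. → 3 s.f.; 7.183 + 55.35 = 62.533, limited to 2 d.p. → 4 s.f.
Carrying full precision, 56.0136 ÷ 62.533 = 0.895744646826…; keep min(3, 4) = 3 s.f.
Rounded to 3 significant figures: 0.896.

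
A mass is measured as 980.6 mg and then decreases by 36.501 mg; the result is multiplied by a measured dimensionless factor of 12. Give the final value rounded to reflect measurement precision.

980.6 mg − 36.501 mg = 944.099 mg; the difference is limited to 1 decimal place (4 s.f.).
Carrying full precision, 944.099 × 12 = 11329.188 mg; 12 has 2 s.f., so the result keeps min(4, 2) = 2 s.f.
Rounded to 2 significant figures: 1.1 × 10⁴ mg.

1.1 × 10⁴ mg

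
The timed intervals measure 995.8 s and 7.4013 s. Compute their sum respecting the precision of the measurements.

1003.2 s

995.8 s + 7.4013 s = 1003.2013 s.
Addition/subtraction keeps the fewest decimal places: 995.8 → 1 decimal place, 7.4013 → 4 decimal places; limit is 1.
Rounded to 1 decimal place: 1003.2 s.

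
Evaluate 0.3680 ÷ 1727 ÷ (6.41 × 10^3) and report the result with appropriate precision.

3.32 × 10^-8

0.3680 ÷ 1727 ÷ (6.41 × 10^3) = 3.32427888893 × 10^-8…
Multiplication/division keeps the fewest significant figures: 0.3680 → 4 s.f., 1727 → 4 s.f., 6.41 × 10^3 → 3 s.f.; limit is 3.
Rounded to 3 significant figures: 3.32 × 10^-8.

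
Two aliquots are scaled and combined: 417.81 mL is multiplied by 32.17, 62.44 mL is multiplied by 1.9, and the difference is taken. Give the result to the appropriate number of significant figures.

417.81 × 32.17 = 13440.9477 → 1.344 × 10⁴ mL (4 s.f., last digit at the 10^1 place).
62.44 × 1.9 = 118.636 → 1.2 × 10² mL (2 s.f., last digit at the 10^1 place).
Difference: 13322.3117 mL; keep the coarser place, 10^1.
Result: 1.332 × 10⁴ mL.

1.332 × 10⁴ mL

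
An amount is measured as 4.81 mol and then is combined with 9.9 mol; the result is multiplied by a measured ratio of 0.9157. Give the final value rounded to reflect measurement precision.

13.5 mol

4.81 mol + 9.9 mol = 14.71 mol; the sum is limited to 1 decimal place (3 s.f.).
Carrying full precision, 14.71 × 0.9157 = 13.469947 mol; 0.9157 has 4 s.f., so the result keeps min(3, 4) = 3 s.f.
Rounded to 3 significant figures: 13.5 mol.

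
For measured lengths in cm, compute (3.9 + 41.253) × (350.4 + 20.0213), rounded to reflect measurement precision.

3.9 + 41.253 = 45.153, limited to 1 d.p. → 3 s.f.; 350.4 + 20.0213 = 370.4213, limited to 1 d.p. → 4 s.f.
Carrying full precision, 45.153 × 370.4213 = 16725.6329589; keep min(3, 4) = 3 s.f.
Rounded to 3 significant figures: 1.67 × 10⁴ cm².

1.67 × 10⁴ cm²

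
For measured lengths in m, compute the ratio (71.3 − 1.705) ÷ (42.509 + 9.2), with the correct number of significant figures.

71.3 − 1.705 = 69.595, limited to 1 d.p. → 3 s.f.; 42.509 + 9.2 = 51.709, limited to 1 d.p. → 3 s.f.
Carrying full precision, 69.595 ÷ 51.709 = 1.34589723259…; keep min(3, 3) = 3 s.f.
Rounded to 3 significant figures: 1.35.

1.35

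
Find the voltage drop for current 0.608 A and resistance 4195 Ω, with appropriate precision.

voltage drop = 0.608 A × 4195 Ω = 2550.56 V.
0.608 has 3 significant figures; 4195 has 4.
Division/multiplication keeps the fewest: 3 significant figures.
Rounded: 2.55 × 10^3 V.

2.55 × 10^3 V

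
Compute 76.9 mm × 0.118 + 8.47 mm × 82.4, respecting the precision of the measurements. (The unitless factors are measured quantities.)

76.9 × 0.118 = 9.0742 → 9.07 mm (3 s.f., last digit at the 10^-2 place).
8.47 × 82.4 = 697.928 → 698 mm (3 s.f., last digit at the 10^0 place).
Sum: 707.0022 mm; keep the coarser place, 10^0.
Result: 707 mm.

707 mm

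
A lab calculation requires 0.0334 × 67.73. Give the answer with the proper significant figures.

0.0334 × 67.73 = 2.262182
Multiplication/division keeps the fewest significant figures: 0.0334 → 3 s.f., 67.73 → 4 s.f.; limit is 3.
Rounded to 3 significant figures: 2.26.

2.26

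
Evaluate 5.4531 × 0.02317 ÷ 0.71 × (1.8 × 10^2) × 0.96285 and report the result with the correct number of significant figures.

5.4531 × 0.02317 ÷ 0.71 × (1.8 × 10^2) × 0.96285 = 30.8419825315…
Multiplication/division keeps the fewest significant figures: 5.4531 → 5 s.f., 0.02317 → 4 s.f., 0.71 → 2 s.f., 1.8 × 10^2 → 2 s.f., 0.96285 → 5 s.f.; limit is 2.
Rounded to 2 significant figures: 31.

31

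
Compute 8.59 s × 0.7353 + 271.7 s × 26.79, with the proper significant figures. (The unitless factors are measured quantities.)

8.59 × 0.7353 = 6.316227 → 6.32 s (3 s.f., last digit at the 10^-2 place).
271.7 × 26.79 = 7278.843 → 7279 s (4 s.f., last digit at the 10^0 place).
Sum: 7285.159227 s; keep the coarser place, 10^0.
Result: 7285 s.

7285 s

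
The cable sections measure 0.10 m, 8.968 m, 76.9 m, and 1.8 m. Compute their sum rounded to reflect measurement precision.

0.10 m + 8.968 m + 76.9 m + 1.8 m = 87.768 m.
Addition/subtraction keeps the fewest decimal places: 0.10 → 2 decimal places, 8.968 → 3 decimal places, 76.9 → 1 decimal place, 1.8 → 1 decimal place; limit is 1.
Rounded to 1 decimal place: 87.8 m.

87.8 m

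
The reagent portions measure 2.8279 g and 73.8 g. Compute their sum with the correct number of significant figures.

2.8279 g + 73.8 g = 76.6279 g.
Addition/subtraction keeps the fewest decimal places: 2.8279 → 4 decimal places, 73.8 → 1 decimal place; limit is 1.
Rounded to 1 decimal place: 76.6 g.

76.6 g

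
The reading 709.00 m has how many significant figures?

5

709.00: trailing zeros after a decimal point are significant; zeros between nonzero digits are significant.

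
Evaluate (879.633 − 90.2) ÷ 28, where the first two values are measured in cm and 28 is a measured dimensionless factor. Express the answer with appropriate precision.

28 cm

879.633 cm − 90.2 cm = 789.433 cm; the difference is limited to 1 decimal place (4 s.f.).
Carrying full precision, 789.433 ÷ 28 = 28.1940357143… cm; 28 has 2 s.f., so the result keeps min(4, 2) = 2 s.f.
Rounded to 2 significant figures: 28 cm.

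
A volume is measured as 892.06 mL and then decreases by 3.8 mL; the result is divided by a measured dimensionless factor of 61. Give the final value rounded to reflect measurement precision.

892.06 mL − 3.8 mL = 888.26 mL; the difference is limited to 1 decimal place (4 s.f.).
Carrying full precision, 888.26 ÷ 61 = 14.5616393443… mL; 61 has 2 s.f., so the result keeps min(4, 2) = 2 s.f.
Rounded to 2 significant figures: 15 mL.

15 mL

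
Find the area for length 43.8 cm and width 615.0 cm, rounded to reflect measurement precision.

area = 43.8 cm × 615.0 cm = 26937 cm².
43.8 has 3 significant figures; 615.0 has 4.
Division/multiplication keeps the fewest: 3 significant figures.
Rounded: 2.69 × 10^4 cm².

2.69 × 10^4 cm²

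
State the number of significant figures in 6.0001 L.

6.0001: zeros between nonzero digits are significant.

5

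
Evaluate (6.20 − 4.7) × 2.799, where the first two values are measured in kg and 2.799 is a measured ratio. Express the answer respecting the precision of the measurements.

4.2 kg

6.20 kg − 4.7 kg = 1.50 kg; the difference is limited to 1 decimal place (2 s.f.).
Carrying full precision, 1.50 × 2.799 = 4.1985 kg; 2.799 has 4 s.f., so the result keeps min(2, 4) = 2 s.f.
Rounded to 2 significant figures: 4.2 kg.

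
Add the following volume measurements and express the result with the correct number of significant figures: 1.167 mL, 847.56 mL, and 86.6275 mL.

935.35 mL

1.167 mL + 847.56 mL + 86.6275 mL = 935.3545 mL.
Addition/subtraction keeps the fewest decimal places: 1.167 → 3 decimal places, 847.56 → 2 decimal places, 86.6275 → 4 decimal places; limit is 2.
Rounded to 2 decimal places: 935.35 mL.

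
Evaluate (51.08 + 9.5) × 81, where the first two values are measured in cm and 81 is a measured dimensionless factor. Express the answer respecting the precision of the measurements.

4.9 × 10^3 cm

51.08 cm + 9.5 cm = 60.58 cm; the sum is limited to 1 decimal place (3 s.f.).
Carrying full precision, 60.58 × 81 = 4906.98 cm; 81 has 2 s.f., so the result keeps min(3, 2) = 2 s.f.
Rounded to 2 significant figures: 4.9 × 10^3 cm.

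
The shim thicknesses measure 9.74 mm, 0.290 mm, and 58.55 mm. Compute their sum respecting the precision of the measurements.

68.58 mm

9.74 mm + 0.290 mm + 58.55 mm = 68.580 mm.
Addition/subtraction keeps the fewest decimal places: 9.74 → 2 decimal places, 0.290 → 3 decimal places, 58.55 → 2 decimal places; limit is 2.
Rounded to 2 decimal places: 68.58 mm.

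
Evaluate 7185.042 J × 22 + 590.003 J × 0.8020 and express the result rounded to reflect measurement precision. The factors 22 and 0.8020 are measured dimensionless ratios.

7185.042 × 22 = 158070.924 → 1.6 × 10⁵ J (2 s.f., last digit at the 10^4 place).
590.003 × 0.8020 = 473.182406 → 473.2 J (4 s.f., last digit at the 10^-1 place).
Sum: 158544.106406 J; keep the coarser place, 10^4.
Result: 1.6 × 10⁵ J.

1.6 × 10⁵ J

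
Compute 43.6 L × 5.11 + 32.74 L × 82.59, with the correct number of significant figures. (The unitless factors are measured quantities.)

43.6 × 5.11 = 222.796 → 223 L (3 s.f., last digit at the 10^0 place).
32.74 × 82.59 = 2703.9966 → 2704 L (4 s.f., last digit at the 10^0 place).
Sum: 2926.7926 L; keep the coarser place, 10^0.
Result: 2927 L.

2927 L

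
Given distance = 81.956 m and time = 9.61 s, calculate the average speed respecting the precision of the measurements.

8.53 m/s

average speed = 81.956 m ÷ 9.61 s = 8.52819979188… m/s.
81.956 has 5 significant figures; 9.61 has 3.
Division/multiplication keeps the fewest: 3 significant figures.
Rounded: 8.53 m/s.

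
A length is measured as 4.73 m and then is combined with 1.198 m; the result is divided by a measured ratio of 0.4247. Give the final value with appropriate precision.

14.0 m

4.73 m + 1.198 m = 5.928 m; the sum is limited to 2 decimal places (3 s.f.).
Carrying full precision, 5.928 ÷ 0.4247 = 13.9580880622… m; 0.4247 has 4 s.f., so the result keeps min(3, 4) = 3 s.f.
Rounded to 3 significant figures: 14.0 m.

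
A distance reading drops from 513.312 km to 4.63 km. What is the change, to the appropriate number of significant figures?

513.312 km − 4.63 km = 508.682 km.
Addition/subtraction keeps the fewest decimal places: 513.312 → 3 decimal places, 4.63 → 2 decimal places; limit is 2.
Rounded to 2 decimal places: 5.0868 × 10² km.

5.0868 × 10² km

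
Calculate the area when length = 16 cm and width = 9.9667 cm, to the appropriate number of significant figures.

area = 16 cm × 9.9667 cm = 159.4672 cm².
16 has 2 significant figures; 9.9667 has 5.
Division/multiplication keeps the fewest: 2 significant figures.
Rounded: 1.6 × 10² cm².

1.6 × 10² cm²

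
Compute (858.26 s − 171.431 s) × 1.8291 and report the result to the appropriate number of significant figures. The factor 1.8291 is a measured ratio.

858.26 s − 171.431 s = 686.829 s; the difference is limited to 2 decimal places (5 s.f.).
Carrying full precision, 686.829 × 1.8291 = 1256.2789239 s; 1.8291 has 5 s.f., so the result keeps min(5, 5) = 5 s.f.
Rounded to 5 significant figures: 1.2563 × 10³ s.

1.2563 × 10³ s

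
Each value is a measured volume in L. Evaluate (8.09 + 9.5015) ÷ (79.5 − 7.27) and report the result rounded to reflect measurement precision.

8.09 + 9.5015 = 17.5915, limited to 2 d.p. → 4 s.f.; 79.5 − 7.27 = 72.23, limited to 1 d.p. → 3 s.f.
Carrying full precision, 17.5915 ÷ 72.23 = 0.243548387097…; keep min(4, 3) = 3 s.f.
Rounded to 3 significant figures: 0.244.

0.244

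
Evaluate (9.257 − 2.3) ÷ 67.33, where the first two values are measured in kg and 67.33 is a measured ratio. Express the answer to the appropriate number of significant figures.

9.257 kg − 2.3 kg = 6.957 kg; the difference is limited to 1 decimal place (2 s.f.).
Carrying full precision, 6.957 ÷ 67.33 = 0.103326897371… kg; 67.33 has 4 s.f., so the result keeps min(2, 4) = 2 s.f.
Rounded to 2 significant figures: 0.10 kg.

0.10 kg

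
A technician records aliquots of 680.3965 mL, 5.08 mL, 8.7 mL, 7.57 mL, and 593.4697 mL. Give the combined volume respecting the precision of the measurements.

680.3965 mL + 5.08 mL + 8.7 mL + 7.57 mL + 593.4697 mL = 1295.2162 mL.
Addition/subtraction keeps the fewest decimal places: 680.3965 → 4 decimal places, 5.08 → 2 decimal places, 8.7 → 1 decimal place, 7.57 → 2 decimal places, 593.4697 → 4 decimal places; limit is 1.
Rounded to 1 decimal place: 1295.2 mL.

1295.2 mL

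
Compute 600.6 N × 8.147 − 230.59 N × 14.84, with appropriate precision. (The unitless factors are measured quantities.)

600.6 × 8.147 = 4893.0882 → 4893 N (4 s.f., last digit at the 10^0 place).
230.59 × 14.84 = 3421.9556 → 3422 N (4 s.f., last digit at the 10^0 place).
Difference: 1471.1326 N; keep the coarser place, 10^0.
Result: 1471 N.

1471 N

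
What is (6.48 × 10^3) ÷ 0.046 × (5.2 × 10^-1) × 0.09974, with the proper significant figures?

(6.48 × 10^3) ÷ 0.046 × (5.2 × 10^-1) × 0.09974 = 7306.17182609…
Multiplication/division keeps the fewest significant figures: 6.48 × 10^3 → 3 s.f., 0.046 → 2 s.f., 5.2 × 10^-1 → 2 s.f., 0.09974 → 4 s.f.; limit is 2.
Rounded to 2 significant figures: 7.3 × 10^3.

7.3 × 10^3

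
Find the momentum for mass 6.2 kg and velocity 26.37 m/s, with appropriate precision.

momentum = 6.2 kg × 26.37 m/s = 163.494 kg·m/s.
6.2 has 2 significant figures; 26.37 has 4.
Division/multiplication keeps the fewest: 2 significant figures.
Rounded: 1.6 × 10² kg·m/s.

1.6 × 10² kg·m/s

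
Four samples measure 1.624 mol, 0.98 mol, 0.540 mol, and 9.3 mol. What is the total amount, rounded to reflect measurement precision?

12.4 mol

1.624 mol + 0.98 mol + 0.540 mol + 9.3 mol = 12.444 mol.
Addition/subtraction keeps the fewest decimal places: 1.624 → 3 decimal places, 0.98 → 2 decimal places, 0.540 → 3 decimal places, 9.3 → 1 decimal place; limit is 1.
Rounded to 1 decimal place: 12.4 mol.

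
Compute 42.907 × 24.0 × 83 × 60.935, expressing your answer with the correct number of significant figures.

42.907 × 24.0 × 83 × 60.935 = 5208159.78564
Multiplication/division keeps the fewest significant figures: 42.907 → 5 s.f., 24.0 → 3 s.f., 83 → 2 s.f., 60.935 → 5 s.f.; limit is 2.
Rounded to 2 significant figures: 5.2 × 10⁶.

5.2 × 10⁶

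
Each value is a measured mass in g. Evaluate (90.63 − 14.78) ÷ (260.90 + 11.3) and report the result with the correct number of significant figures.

0.2787

90.63 − 14.78 = 75.85, limited to 2 d.p. → 4 s.f.; 260.90 + 11.3 = 272.20, limited to 1 d.p. → 4 s.f.
Carrying full precision, 75.85 ÷ 272.20 = 0.278655400441…; keep min(4, 4) = 4 s.f.
Rounded to 4 significant figures: 0.2787.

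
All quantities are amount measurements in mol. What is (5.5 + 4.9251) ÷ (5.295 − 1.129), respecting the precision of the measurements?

5.5 + 4.9251 = 10.4251, limited to 1 d.p. → 3 s.f.; 5.295 − 1.129 = 4.166, limited to 3 d.p. → 4 s.f.
Carrying full precision, 10.4251 ÷ 4.166 = 2.5024243879…; keep min(3, 4) = 3 s.f.
Rounded to 3 significant figures: 2.50.

2.50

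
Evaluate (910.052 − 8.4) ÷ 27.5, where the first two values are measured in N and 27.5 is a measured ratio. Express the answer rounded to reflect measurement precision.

910.052 N − 8.4 N = 901.652 N; the difference is limited to 1 decimal place (4 s.f.).
Carrying full precision, 901.652 ÷ 27.5 = 32.7873454545… N; 27.5 has 3 s.f., so the result keeps min(4, 3) = 3 s.f.
Rounded to 3 significant figures: 32.8 N.

32.8 N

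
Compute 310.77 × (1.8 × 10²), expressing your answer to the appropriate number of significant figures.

5.6 × 10⁴

310.77 × (1.8 × 10²) = 55938.6
Multiplication/division keeps the fewest significant figures: 310.77 → 5 s.f., 1.8 × 10² → 2 s.f.; limit is 2.
Rounded to 2 significant figures: 5.6 × 10⁴.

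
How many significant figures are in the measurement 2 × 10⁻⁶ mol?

1

2 × 10⁻⁶: in scientific notation every digit of the coefficient is significant.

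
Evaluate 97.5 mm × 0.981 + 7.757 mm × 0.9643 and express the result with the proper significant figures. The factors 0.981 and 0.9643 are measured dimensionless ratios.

103.1 mm

97.5 × 0.981 = 95.6475 → 95.6 mm (3 s.f., last digit at the 10^-1 place).
7.757 × 0.9643 = 7.4800751 → 7.480 mm (4 s.f., last digit at the 10^-3 place).
Sum: 103.1275751 mm; keep the coarser place, 10^-1.
Result: 103.1 mm.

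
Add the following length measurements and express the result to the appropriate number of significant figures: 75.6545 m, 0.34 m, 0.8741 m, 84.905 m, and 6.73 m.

75.6545 m + 0.34 m + 0.8741 m + 84.905 m + 6.73 m = 168.5036 m.
Addition/subtraction keeps the fewest decimal places: 75.6545 → 4 decimal places, 0.34 → 2 decimal places, 0.8741 → 4 decimal places, 84.905 → 3 decimal places, 6.73 → 2 decimal places; limit is 2.
Rounded to 2 decimal places: 168.50 m.

168.50 m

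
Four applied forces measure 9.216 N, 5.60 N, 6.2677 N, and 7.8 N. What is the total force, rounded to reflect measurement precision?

9.216 N + 5.60 N + 6.2677 N + 7.8 N = 28.8837 N.
Addition/subtraction keeps the fewest decimal places: 9.216 → 3 decimal places, 5.60 → 2 decimal places, 6.2677 → 4 decimal places, 7.8 → 1 decimal place; limit is 1.
Rounded to 1 decimal place: 28.9 N.

28.9 N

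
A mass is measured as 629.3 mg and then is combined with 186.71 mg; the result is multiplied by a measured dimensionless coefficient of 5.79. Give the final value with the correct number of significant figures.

4.72 × 10³ mg

629.3 mg + 186.71 mg = 816.01 mg; the sum is limited to 1 decimal place (4 s.f.).
Carrying full precision, 816.01 × 5.79 = 4724.6979 mg; 5.79 has 3 s.f., so the result keeps min(4, 3) = 3 s.f.
Rounded to 3 significant figures: 4.72 × 10³ mg.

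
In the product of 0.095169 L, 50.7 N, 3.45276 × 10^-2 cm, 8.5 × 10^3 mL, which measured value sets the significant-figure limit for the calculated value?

8.5 × 10^3 mL

0.095169 L → 5 s.f.; 50.7 N → 3 s.f.; 3.45276 × 10^-2 cm → 6 s.f.; 8.5 × 10^3 mL → 2 s.f.
The fewest is 2 significant figures, from 8.5 × 10^3 mL.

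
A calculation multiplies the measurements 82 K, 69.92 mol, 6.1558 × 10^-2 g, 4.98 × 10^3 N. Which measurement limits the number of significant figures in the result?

82 K → 2 s.f.; 69.92 mol → 4 s.f.; 6.1558 × 10^-2 g → 5 s.f.; 4.98 × 10^3 N → 3 s.f.
The fewest is 2 significant figures, from 82 K.

82 K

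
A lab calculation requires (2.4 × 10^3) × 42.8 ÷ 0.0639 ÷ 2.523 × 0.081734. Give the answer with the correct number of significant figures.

5.2 × 10^4

(2.4 × 10^3) × 42.8 ÷ 0.0639 ÷ 2.523 × 0.081734 = 52076.2442803…
Multiplication/division keeps the fewest significant figures: 2.4 × 10^3 → 2 s.f., 42.8 → 3 s.f., 0.0639 → 3 s.f., 2.523 → 4 s.f., 0.081734 → 5 s.f.; limit is 2.
Rounded to 2 significant figures: 5.2 × 10^4.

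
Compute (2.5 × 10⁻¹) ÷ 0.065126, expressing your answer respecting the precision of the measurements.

(2.5 × 10⁻¹) ÷ 0.065126 = 3.83871264933…
Multiplication/division keeps the fewest significant figures: 2.5 × 10⁻¹ → 2 s.f., 0.065126 → 5 s.f.; limit is 2.
Rounded to 2 significant figures: 3.8.

3.8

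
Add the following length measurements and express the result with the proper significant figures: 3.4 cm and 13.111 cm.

3.4 cm + 13.111 cm = 16.511 cm.
Addition/subtraction keeps the fewest decimal places: 3.4 → 1 decimal place, 13.111 → 3 decimal places; limit is 1.
Rounded to 1 decimal place: 16.5 cm.

16.5 cm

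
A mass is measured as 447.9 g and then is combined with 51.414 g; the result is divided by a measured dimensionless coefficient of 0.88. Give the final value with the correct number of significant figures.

447.9 g + 51.414 g = 499.314 g; the sum is limited to 1 decimal place (4 s.f.).
Carrying full precision, 499.314 ÷ 0.88 = 567.402272727… g; 0.88 has 2 s.f., so the result keeps min(4, 2) = 2 s.f.
Rounded to 2 significant figures: 5.7 × 10² g.

5.7 × 10² g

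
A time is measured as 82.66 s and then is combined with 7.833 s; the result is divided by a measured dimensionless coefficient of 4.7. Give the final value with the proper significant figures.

19 s

82.66 s + 7.833 s = 90.493 s; the sum is limited to 2 decimal places (4 s.f.).
Carrying full precision, 90.493 ÷ 4.7 = 19.2538297872… s; 4.7 has 2 s.f., so the result keeps min(4, 2) = 2 s.f.
Rounded to 2 significant figures: 19 s.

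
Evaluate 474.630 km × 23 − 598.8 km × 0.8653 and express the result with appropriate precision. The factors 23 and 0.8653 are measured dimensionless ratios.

474.630 × 23 = 10916.49 → 1.1 × 10⁴ km (2 s.f., last digit at the 10^3 place).
598.8 × 0.8653 = 518.14164 → 5.181 × 10² km (4 s.f., last digit at the 10^-1 place).
Difference: 10398.34836 km; keep the coarser place, 10^3.
Result: 1.0 × 10⁴ km.

1.0 × 10⁴ km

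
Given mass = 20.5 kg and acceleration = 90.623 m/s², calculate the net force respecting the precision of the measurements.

1.86 × 10^3 N

net force = 20.5 kg × 90.623 m/s² = 1857.7715 N.
20.5 has 3 significant figures; 90.623 has 5.
Division/multiplication keeps the fewest: 3 significant figures.
Rounded: 1.86 × 10^3 N.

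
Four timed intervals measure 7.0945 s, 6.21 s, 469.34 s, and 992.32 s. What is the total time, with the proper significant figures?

1474.96 s

7.0945 s + 6.21 s + 469.34 s + 992.32 s = 1474.9645 s.
Addition/subtraction keeps the fewest decimal places: 7.0945 → 4 decimal places, 6.21 → 2 decimal places, 469.34 → 2 decimal places, 992.32 → 2 decimal places; limit is 2.
Rounded to 2 decimal places: 1474.96 s.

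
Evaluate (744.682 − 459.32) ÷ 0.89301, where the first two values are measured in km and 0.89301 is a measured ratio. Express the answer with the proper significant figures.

319.55 km

744.682 km − 459.32 km = 285.362 km; the difference is limited to 2 decimal places (5 s.f.).
Carrying full precision, 285.362 ÷ 0.89301 = 319.550732915… km; 0.89301 has 5 s.f., so the result keeps min(5, 5) = 5 s.f.
Rounded to 5 significant figures: 319.55 km.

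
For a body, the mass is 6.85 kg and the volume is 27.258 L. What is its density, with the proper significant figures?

0.251 kg/L

density = 6.85 kg ÷ 27.258 L = 0.251302369946… kg/L.
6.85 has 3 significant figures; 27.258 has 5.
Division/multiplication keeps the fewest: 3 significant figures.
Rounded: 0.251 kg/L.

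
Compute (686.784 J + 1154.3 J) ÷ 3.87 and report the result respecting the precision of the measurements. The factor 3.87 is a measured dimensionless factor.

686.784 J + 1154.3 J = 1841.084 J; the sum is limited to 1 decimal place (5 s.f.).
Carrying full precision, 1841.084 ÷ 3.87 = 475.732299742… J; 3.87 has 3 s.f., so the result keeps min(5, 3) = 3 s.f.
Rounded to 3 significant figures: 4.76 × 10² J.

4.76 × 10² J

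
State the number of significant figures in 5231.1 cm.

5

5231.1: every digit is nonzero and significant.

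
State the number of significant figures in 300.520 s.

6

300.520: trailing zeros after a decimal point are significant; zeros between nonzero digits are significant.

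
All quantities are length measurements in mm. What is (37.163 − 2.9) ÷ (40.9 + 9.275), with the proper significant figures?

0.683

37.163 − 2.9 = 34.263, limited to 1 d.p. → 3 s.f.; 40.9 + 9.275 = 50.175, limited to 1 d.p. → 3 s.f.
Carrying full precision, 34.263 ÷ 50.175 = 0.682869955157…; keep min(3, 3) = 3 s.f.
Rounded to 3 significant figures: 0.683.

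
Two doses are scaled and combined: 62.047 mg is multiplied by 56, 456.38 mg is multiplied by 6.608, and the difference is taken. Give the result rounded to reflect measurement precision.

62.047 × 56 = 3474.632 → 3.5 × 10^3 mg (2 s.f., last digit at the 10^2 place).
456.38 × 6.608 = 3015.75904 → 3016 mg (4 s.f., last digit at the 10^0 place).
Difference: 458.87296 mg; keep the coarser place, 10^2.
Result: 5 × 10^2 mg.

5 × 10^2 mg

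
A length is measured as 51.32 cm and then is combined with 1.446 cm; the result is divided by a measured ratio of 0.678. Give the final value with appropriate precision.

51.32 cm + 1.446 cm = 52.766 cm; the sum is limited to 2 decimal places (4 s.f.).
Carrying full precision, 52.766 ÷ 0.678 = 77.8259587021… cm; 0.678 has 3 s.f., so the result keeps min(4, 3) = 3 s.f.
Rounded to 3 significant figures: 77.8 cm.

77.8 cm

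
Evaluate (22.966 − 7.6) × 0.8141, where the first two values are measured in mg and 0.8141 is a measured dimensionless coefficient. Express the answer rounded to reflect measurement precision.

12.5 mg

22.966 mg − 7.6 mg = 15.366 mg; the difference is limited to 1 decimal place (3 s.f.).
Carrying full precision, 15.366 × 0.8141 = 12.5094606 mg; 0.8141 has 4 s.f., so the result keeps min(3, 4) = 3 s.f.
Rounded to 3 significant figures: 12.5 mg.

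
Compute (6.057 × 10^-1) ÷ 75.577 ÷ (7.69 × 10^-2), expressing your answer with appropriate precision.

(6.057 × 10^-1) ÷ 75.577 ÷ (7.69 × 10^-2) = 0.104217724161…
Multiplication/division keeps the fewest significant figures: 6.057 × 10^-1 → 4 s.f., 75.577 → 5 s.f., 7.69 × 10^-2 → 3 s.f.; limit is 3.
Rounded to 3 significant figures: 0.104.

0.104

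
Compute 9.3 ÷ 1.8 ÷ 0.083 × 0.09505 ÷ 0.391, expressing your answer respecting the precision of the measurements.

9.3 ÷ 1.8 ÷ 0.083 × 0.09505 ÷ 0.391 = 15.132396594…
Multiplication/division keeps the fewest significant figures: 9.3 → 2 s.f., 1.8 → 2 s.f., 0.083 → 2 s.f., 0.09505 → 4 s.f., 0.391 → 3 s.f.; limit is 2.
Rounded to 2 significant figures: 15.

15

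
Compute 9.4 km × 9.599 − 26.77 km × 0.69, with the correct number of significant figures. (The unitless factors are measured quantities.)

9.4 × 9.599 = 90.2306 → 9.0 × 10^1 km (2 s.f., last digit at the 10^0 place).
26.77 × 0.69 = 18.4713 → 18 km (2 s.f., last digit at the 10^0 place).
Difference: 71.7593 km; keep the coarser place, 10^0.
Result: 72 km.

72 km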